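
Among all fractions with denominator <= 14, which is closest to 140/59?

19/8

Expand x = 140/59 as a continued fraction with the Euclidean algorithm:
  140 = 2*59 + 22, so a_0 = 2.
  59 = 2*22 + 15, so a_1 = 2.
  22 = 1*15 + 7, so a_2 = 1.
  15 = 2*7 + 1, so a_3 = 2.
  7 = 7*1 + 0, so a_4 = 7.
so x = [2; 2, 1, 2, 7].
Convergents (p_i = a_i*p_{i-1} + p_{i-2}, q_i = a_i*q_{i-1} + q_{i-2} with p_{-2}=0, p_{-1}=1, q_{-2}=1, q_{-1}=0), until the denominator exceeds 14:
  i=0: a_0=2, p_0 = 2*1 + 0 = 2, q_0 = 2*0 + 1 = 1.
  i=1: a_1=2, p_1 = 2*2 + 1 = 5, q_1 = 2*1 + 0 = 2.
  i=2: a_2=1, p_2 = 1*5 + 2 = 7, q_2 = 1*2 + 1 = 3.
  i=3: a_3=2, p_3 = 2*7 + 5 = 19, q_3 = 2*3 + 2 = 8.
  i=4: a_4=7, p_4 = 7*19 + 7 = 140, q_4 = 7*8 + 3 = 59.
q_4 = 59 > 14, so the last convergent with denominator <= 14 is p_3/q_3 = 19/8.
The closest fraction with denominator <= 14 is either p_3/q_3 or the intermediate fraction (k*p_3 + p_2)/(k*q_3 + q_2) with the largest k >= 1 whose denominator stays <= 14; these approach x as k grows, and every other convergent or intermediate fraction in range is farther away.
Largest k: floor((14 - q_2)/q_3) = floor((14 - 3)/8) = 1.
That gives (1*19 + 7)/(1*8 + 3) = 26/11.
Compare the errors: |x - 19/8| = |140*8 - 19*59|/(59*8) = 1/472, and |x - 26/11| = |140*11 - 26*59|/(59*11) = 6/649.
Cross-multiplying, 1*649 = 649 < 2832 = 6*472, so 1/472 is smaller: the convergent 19/8 is closer to x than 26/11.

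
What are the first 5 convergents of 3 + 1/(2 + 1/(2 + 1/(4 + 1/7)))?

Using the convergent recurrence p_i = a_i*p_{i-1} + p_{i-2}, q_i = a_i*q_{i-1} + q_{i-2} with p_{-2}=0, p_{-1}=1, q_{-2}=1, q_{-1}=0:
  i=0: a_0=3, p_0 = 3*1 + 0 = 3, q_0 = 3*0 + 1 = 1.
  i=1: a_1=2, p_1 = 2*3 + 1 = 7, q_1 = 2*1 + 0 = 2.
  i=2: a_2=2, p_2 = 2*7 + 3 = 17, q_2 = 2*2 + 1 = 5.
  i=3: a_3=4, p_3 = 4*17 + 7 = 75, q_3 = 4*5 + 2 = 22.
  i=4: a_4=7, p_4 = 7*75 + 17 = 542, q_4 = 7*22 + 5 = 159.

3/1, 7/2, 17/5, 75/22, 542/159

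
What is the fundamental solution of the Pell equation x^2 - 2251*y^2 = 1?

First expand sqrt(2251) as a continued fraction. With x_i = (sqrt(2251) + m_i)/d_i and (m_0, d_0) = (0, 1): a_0 = floor(sqrt(2251)) = 47, since 47^2 = 2209 <= 2251 < 2304 = 48^2.
Iterate m_{i+1} = d_i*a_i - m_i, d_{i+1} = (2251 - m_{i+1}^2)/d_i, a_{i+1} = floor((a_0 + m_{i+1})/d_{i+1}):
  m_1 = 1*47 - 0 = 47, d_1 = (2251 - 47^2)/1 = 42/1 = 42, a_1 = floor((47 + 47)/42) = 2.
  m_2 = 42*2 - 47 = 37, d_2 = (2251 - 37^2)/42 = 882/42 = 21, a_2 = floor((47 + 37)/21) = 4.
  m_3 = 21*4 - 37 = 47, d_3 = (2251 - 47^2)/21 = 42/21 = 2, a_3 = floor((47 + 47)/2) = 47.
  m_4 = 2*47 - 47 = 47, d_4 = (2251 - 47^2)/2 = 42/2 = 21, a_4 = floor((47 + 47)/21) = 4.
  m_5 = 21*4 - 47 = 37, d_5 = (2251 - 37^2)/21 = 882/21 = 42, a_5 = floor((47 + 37)/42) = 2.
  m_6 = 42*2 - 37 = 47, d_6 = (2251 - 47^2)/42 = 42/42 = 1, a_6 = floor((47 + 47)/1) = 94.
  m_7 = 1*94 - 47 = 47, d_7 = (2251 - 47^2)/1 = 42/1 = 42: (m_7, d_7) = (m_1, d_1) = (47, 42), so from here the quotients repeat a_1, ..., a_6; the period length is 6.
So sqrt(2251) = [47; (2, 4, 47, 4, 2, 94)] with period length k = 6.
k is even, so the fundamental solution of x^2 - 2251y^2 = 1 is (p_{k-1}, q_{k-1}) = (p_5, q_5); compute convergents through index 5.
Convergents (p_i = a_i*p_{i-1} + p_{i-2}, q_i = a_i*q_{i-1} + q_{i-2} with p_{-2}=0, p_{-1}=1, q_{-2}=1, q_{-1}=0):
  i=0: a_0=47, p_0 = 47*1 + 0 = 47, q_0 = 47*0 + 1 = 1.
  i=1: a_1=2, p_1 = 2*47 + 1 = 95, q_1 = 2*1 + 0 = 2.
  i=2: a_2=4, p_2 = 4*95 + 47 = 427, q_2 = 4*2 + 1 = 9.
  i=3: a_3=47, p_3 = 47*427 + 95 = 20164, q_3 = 47*9 + 2 = 425.
  i=4: a_4=4, p_4 = 4*20164 + 427 = 81083, q_4 = 4*425 + 9 = 1709.
  i=5: a_5=2, p_5 = 2*81083 + 20164 = 182330, q_5 = 2*1709 + 425 = 3843.
Check: 182330^2 - 2251*3843^2 = 33244228900 - 33244228899 = 1, so (x, y) = (182330, 3843) solves the equation, and by the theorem it is the least positive solution.

(x, y) = (182330, 3843)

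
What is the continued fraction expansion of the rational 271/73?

Run the Euclidean algorithm on 271 and 73; the successive quotients are the partial quotients a_0, a_1, ... (each step inverts the fractional part left over by the previous one):
  271 = 3*73 + 52, so a_0 = 3.
  73 = 1*52 + 21, so a_1 = 1.
  52 = 2*21 + 10, so a_2 = 2.
  21 = 2*10 + 1, so a_3 = 2.
  10 = 10*1 + 0, so a_4 = 10.
The remainder reaches 0 after 5 divisions, so the expansion has 5 partial quotients, read off in order.

[3; 1, 2, 2, 10]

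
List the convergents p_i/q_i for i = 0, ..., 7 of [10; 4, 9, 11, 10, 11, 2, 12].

10/1, 41/4, 379/37, 4210/411, 42479/4147, 471479/46028, 985437/96203, 12296723/1200464

Using the convergent recurrence p_i = a_i*p_{i-1} + p_{i-2}, q_i = a_i*q_{i-1} + q_{i-2} with p_{-2}=0, p_{-1}=1, q_{-2}=1, q_{-1}=0:
  i=0: a_0=10, p_0 = 10*1 + 0 = 10, q_0 = 10*0 + 1 = 1.
  i=1: a_1=4, p_1 = 4*10 + 1 = 41, q_1 = 4*1 + 0 = 4.
  i=2: a_2=9, p_2 = 9*41 + 10 = 379, q_2 = 9*4 + 1 = 37.
  i=3: a_3=11, p_3 = 11*379 + 41 = 4210, q_3 = 11*37 + 4 = 411.
  i=4: a_4=10, p_4 = 10*4210 + 379 = 42479, q_4 = 10*411 + 37 = 4147.
  i=5: a_5=11, p_5 = 11*42479 + 4210 = 471479, q_5 = 11*4147 + 411 = 46028.
  i=6: a_6=2, p_6 = 2*471479 + 42479 = 985437, q_6 = 2*46028 + 4147 = 96203.
  i=7: a_7=12, p_7 = 12*985437 + 471479 = 12296723, q_7 = 12*96203 + 46028 = 1200464.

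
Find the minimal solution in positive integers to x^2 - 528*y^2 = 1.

First expand sqrt(528) as a continued fraction. With x_i = (sqrt(528) + m_i)/d_i and (m_0, d_0) = (0, 1): a_0 = floor(sqrt(528)) = 22, since 22^2 = 484 <= 528 < 529 = 23^2.
Iterate m_{i+1} = d_i*a_i - m_i, d_{i+1} = (528 - m_{i+1}^2)/d_i, a_{i+1} = floor((a_0 + m_{i+1})/d_{i+1}):
  m_1 = 1*22 - 0 = 22, d_1 = (528 - 22^2)/1 = 44/1 = 44, a_1 = floor((22 + 22)/44) = 1.
  m_2 = 44*1 - 22 = 22, d_2 = (528 - 22^2)/44 = 44/44 = 1, a_2 = floor((22 + 22)/1) = 44.
  m_3 = 1*44 - 22 = 22, d_3 = (528 - 22^2)/1 = 44/1 = 44: (m_3, d_3) = (m_1, d_1) = (22, 44), so from here the quotients repeat a_1, a_2; the period length is 2.
So sqrt(528) = [22; (1, 44)] with period length k = 2.
k is even, so the fundamental solution of x^2 - 528y^2 = 1 is (p_{k-1}, q_{k-1}) = (p_1, q_1); compute convergents through index 1.
Convergents (p_i = a_i*p_{i-1} + p_{i-2}, q_i = a_i*q_{i-1} + q_{i-2} with p_{-2}=0, p_{-1}=1, q_{-2}=1, q_{-1}=0):
  i=0: a_0=22, p_0 = 22*1 + 0 = 22, q_0 = 22*0 + 1 = 1.
  i=1: a_1=1, p_1 = 1*22 + 1 = 23, q_1 = 1*1 + 0 = 1.
Check: 23^2 - 528*1^2 = 529 - 528 = 1, so (x, y) = (23, 1) solves the equation, and by the theorem it is the least positive solution.

(x, y) = (23, 1)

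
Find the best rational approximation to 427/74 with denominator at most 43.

Expand x = 427/74 as a continued fraction with the Euclidean algorithm:
  427 = 5*74 + 57, so a_0 = 5.
  74 = 1*57 + 17, so a_1 = 1.
  57 = 3*17 + 6, so a_2 = 3.
  17 = 2*6 + 5, so a_3 = 2.
  6 = 1*5 + 1, so a_4 = 1.
  5 = 5*1 + 0, so a_5 = 5.
so x = [5; 1, 3, 2, 1, 5].
Convergents (p_i = a_i*p_{i-1} + p_{i-2}, q_i = a_i*q_{i-1} + q_{i-2} with p_{-2}=0, p_{-1}=1, q_{-2}=1, q_{-1}=0), until the denominator exceeds 43:
  i=0: a_0=5, p_0 = 5*1 + 0 = 5, q_0 = 5*0 + 1 = 1.
  i=1: a_1=1, p_1 = 1*5 + 1 = 6, q_1 = 1*1 + 0 = 1.
  i=2: a_2=3, p_2 = 3*6 + 5 = 23, q_2 = 3*1 + 1 = 4.
  i=3: a_3=2, p_3 = 2*23 + 6 = 52, q_3 = 2*4 + 1 = 9.
  i=4: a_4=1, p_4 = 1*52 + 23 = 75, q_4 = 1*9 + 4 = 13.
  i=5: a_5=5, p_5 = 5*75 + 52 = 427, q_5 = 5*13 + 9 = 74.
q_5 = 74 > 43, so the last convergent with denominator <= 43 is p_4/q_4 = 75/13.
The closest fraction with denominator <= 43 is either p_4/q_4 or the intermediate fraction (k*p_4 + p_3)/(k*q_4 + q_3) with the largest k >= 1 whose denominator stays <= 43; these approach x as k grows, and every other convergent or intermediate fraction in range is farther away.
Largest k: floor((43 - q_3)/q_4) = floor((43 - 9)/13) = 2.
That gives (2*75 + 52)/(2*13 + 9) = 202/35.
Compare the errors: |x - 75/13| = |427*13 - 75*74|/(74*13) = 1/962, and |x - 202/35| = |427*35 - 202*74|/(74*35) = 3/2590.
Cross-multiplying, 1*2590 = 2590 < 2886 = 3*962, so 1/962 is smaller: the convergent 75/13 is closer to x than 202/35.

75/13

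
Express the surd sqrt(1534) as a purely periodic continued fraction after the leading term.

[39; (6, 78)]

Write x_i = (sqrt(1534) + m_i)/d_i with (m_0, d_0) = (0, 1). a_0 = floor(sqrt(1534)) = 39, since 39^2 = 1521 <= 1534 < 1600 = 40^2.
Iterate m_{i+1} = d_i*a_i - m_i, d_{i+1} = (1534 - m_{i+1}^2)/d_i, a_{i+1} = floor((a_0 + m_{i+1})/d_{i+1}):
  m_1 = 1*39 - 0 = 39, d_1 = (1534 - 39^2)/1 = 13/1 = 13, a_1 = floor((39 + 39)/13) = 6.
  m_2 = 13*6 - 39 = 39, d_2 = (1534 - 39^2)/13 = 13/13 = 1, a_2 = floor((39 + 39)/1) = 78.
  m_3 = 1*78 - 39 = 39, d_3 = (1534 - 39^2)/1 = 13/1 = 13: (m_3, d_3) = (m_1, d_1) = (39, 13), so from here the quotients repeat a_1, a_2; the period length is 2.
Hence the expansion of sqrt(1534) is a_0 = 39 followed by the repeating block 6, 78 (period 2).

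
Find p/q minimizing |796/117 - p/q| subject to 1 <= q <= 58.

381/56

Expand x = 796/117 as a continued fraction with the Euclidean algorithm:
  796 = 6*117 + 94, so a_0 = 6.
  117 = 1*94 + 23, so a_1 = 1.
  94 = 4*23 + 2, so a_2 = 4.
  23 = 11*2 + 1, so a_3 = 11.
  2 = 2*1 + 0, so a_4 = 2.
so x = [6; 1, 4, 11, 2].
Convergents (p_i = a_i*p_{i-1} + p_{i-2}, q_i = a_i*q_{i-1} + q_{i-2} with p_{-2}=0, p_{-1}=1, q_{-2}=1, q_{-1}=0), until the denominator exceeds 58:
  i=0: a_0=6, p_0 = 6*1 + 0 = 6, q_0 = 6*0 + 1 = 1.
  i=1: a_1=1, p_1 = 1*6 + 1 = 7, q_1 = 1*1 + 0 = 1.
  i=2: a_2=4, p_2 = 4*7 + 6 = 34, q_2 = 4*1 + 1 = 5.
  i=3: a_3=11, p_3 = 11*34 + 7 = 381, q_3 = 11*5 + 1 = 56.
  i=4: a_4=2, p_4 = 2*381 + 34 = 796, q_4 = 2*56 + 5 = 117.
q_4 = 117 > 58, so the last convergent with denominator <= 58 is p_3/q_3 = 381/56.
The closest fraction with denominator <= 58 is either p_3/q_3 or the intermediate fraction (k*p_3 + p_2)/(k*q_3 + q_2) with the largest k >= 1 whose denominator stays <= 58; these approach x as k grows, and every other convergent or intermediate fraction in range is farther away.
Largest k: floor((58 - q_2)/q_3) = floor((58 - 5)/56) = 0.
Since k = 0, no intermediate fraction beyond p_3/q_3 has denominator <= 58, so the convergent 381/56 is the closest (its error is |796*56 - 381*117|/(117*56) = 1/6552).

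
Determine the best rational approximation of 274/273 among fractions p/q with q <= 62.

1/1

Expand x = 274/273 as a continued fraction with the Euclidean algorithm:
  274 = 1*273 + 1, so a_0 = 1.
  273 = 273*1 + 0, so a_1 = 273.
so x = [1; 273].
Convergents (p_i = a_i*p_{i-1} + p_{i-2}, q_i = a_i*q_{i-1} + q_{i-2} with p_{-2}=0, p_{-1}=1, q_{-2}=1, q_{-1}=0), until the denominator exceeds 62:
  i=0: a_0=1, p_0 = 1*1 + 0 = 1, q_0 = 1*0 + 1 = 1.
  i=1: a_1=273, p_1 = 273*1 + 1 = 274, q_1 = 273*1 + 0 = 273.
q_1 = 273 > 62, so the last convergent with denominator <= 62 is p_0/q_0 = 1/1.
The closest fraction with denominator <= 62 is either p_0/q_0 or the intermediate fraction (k*p_0 + p_{-1})/(k*q_0 + q_{-1}) with the largest k >= 1 whose denominator stays <= 62; these approach x as k grows, and every other convergent or intermediate fraction in range is farther away.
Largest k: floor((62 - q_{-1})/q_0) = floor((62 - 0)/1) = 62 (using the seeds p_{-1} = 1, q_{-1} = 0).
That gives (62*1 + 1)/(62*1 + 0) = 63/62.
Compare the errors: |x - 1/1| = |274*1 - 1*273|/(273*1) = 1/273, and |x - 63/62| = |274*62 - 63*273|/(273*62) = 211/16926.
Cross-multiplying, 1*16926 = 16926 < 57603 = 211*273, so 1/273 is smaller: the convergent 1/1 is closer to x than 63/62.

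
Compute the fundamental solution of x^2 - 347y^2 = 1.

First expand sqrt(347) as a continued fraction. With x_i = (sqrt(347) + m_i)/d_i and (m_0, d_0) = (0, 1): a_0 = floor(sqrt(347)) = 18, since 18^2 = 324 <= 347 < 361 = 19^2.
Iterate m_{i+1} = d_i*a_i - m_i, d_{i+1} = (347 - m_{i+1}^2)/d_i, a_{i+1} = floor((a_0 + m_{i+1})/d_{i+1}):
  m_1 = 1*18 - 0 = 18, d_1 = (347 - 18^2)/1 = 23/1 = 23, a_1 = floor((18 + 18)/23) = 1.
  m_2 = 23*1 - 18 = 5, d_2 = (347 - 5^2)/23 = 322/23 = 14, a_2 = floor((18 + 5)/14) = 1.
  m_3 = 14*1 - 5 = 9, d_3 = (347 - 9^2)/14 = 266/14 = 19, a_3 = floor((18 + 9)/19) = 1.
  m_4 = 19*1 - 9 = 10, d_4 = (347 - 10^2)/19 = 247/19 = 13, a_4 = floor((18 + 10)/13) = 2.
  m_5 = 13*2 - 10 = 16, d_5 = (347 - 16^2)/13 = 91/13 = 7, a_5 = floor((18 + 16)/7) = 4.
  m_6 = 7*4 - 16 = 12, d_6 = (347 - 12^2)/7 = 203/7 = 29, a_6 = floor((18 + 12)/29) = 1.
  m_7 = 29*1 - 12 = 17, d_7 = (347 - 17^2)/29 = 58/29 = 2, a_7 = floor((18 + 17)/2) = 17.
  m_8 = 2*17 - 17 = 17, d_8 = (347 - 17^2)/2 = 58/2 = 29, a_8 = floor((18 + 17)/29) = 1.
  m_9 = 29*1 - 17 = 12, d_9 = (347 - 12^2)/29 = 203/29 = 7, a_9 = floor((18 + 12)/7) = 4.
  m_10 = 7*4 - 12 = 16, d_10 = (347 - 16^2)/7 = 91/7 = 13, a_10 = floor((18 + 16)/13) = 2.
  m_11 = 13*2 - 16 = 10, d_11 = (347 - 10^2)/13 = 247/13 = 19, a_11 = floor((18 + 10)/19) = 1.
  m_12 = 19*1 - 10 = 9, d_12 = (347 - 9^2)/19 = 266/19 = 14, a_12 = floor((18 + 9)/14) = 1.
  m_13 = 14*1 - 9 = 5, d_13 = (347 - 5^2)/14 = 322/14 = 23, a_13 = floor((18 + 5)/23) = 1.
  m_14 = 23*1 - 5 = 18, d_14 = (347 - 18^2)/23 = 23/23 = 1, a_14 = floor((18 + 18)/1) = 36.
  m_15 = 1*36 - 18 = 18, d_15 = (347 - 18^2)/1 = 23/1 = 23: (m_15, d_15) = (m_1, d_1) = (18, 23), so from here the quotients repeat a_1, ..., a_14; the period length is 14.
So sqrt(347) = [18; (1, 1, 1, 2, 4, 1, 17, 1, 4, 2, 1, 1, 1, 36)] with period length k = 14.
k is even, so the fundamental solution of x^2 - 347y^2 = 1 is (p_{k-1}, q_{k-1}) = (p_13, q_13); compute convergents through index 13.
Convergents (p_i = a_i*p_{i-1} + p_{i-2}, q_i = a_i*q_{i-1} + q_{i-2} with p_{-2}=0, p_{-1}=1, q_{-2}=1, q_{-1}=0):
  i=0: a_0=18, p_0 = 18*1 + 0 = 18, q_0 = 18*0 + 1 = 1.
  i=1: a_1=1, p_1 = 1*18 + 1 = 19, q_1 = 1*1 + 0 = 1.
  i=2: a_2=1, p_2 = 1*19 + 18 = 37, q_2 = 1*1 + 1 = 2.
  i=3: a_3=1, p_3 = 1*37 + 19 = 56, q_3 = 1*2 + 1 = 3.
  i=4: a_4=2, p_4 = 2*56 + 37 = 149, q_4 = 2*3 + 2 = 8.
  i=5: a_5=4, p_5 = 4*149 + 56 = 652, q_5 = 4*8 + 3 = 35.
  i=6: a_6=1, p_6 = 1*652 + 149 = 801, q_6 = 1*35 + 8 = 43.
  i=7: a_7=17, p_7 = 17*801 + 652 = 14269, q_7 = 17*43 + 35 = 766.
  i=8: a_8=1, p_8 = 1*14269 + 801 = 15070, q_8 = 1*766 + 43 = 809.
  i=9: a_9=4, p_9 = 4*15070 + 14269 = 74549, q_9 = 4*809 + 766 = 4002.
  i=10: a_10=2, p_10 = 2*74549 + 15070 = 164168, q_10 = 2*4002 + 809 = 8813.
  i=11: a_11=1, p_11 = 1*164168 + 74549 = 238717, q_11 = 1*8813 + 4002 = 12815.
  i=12: a_12=1, p_12 = 1*238717 + 164168 = 402885, q_12 = 1*12815 + 8813 = 21628.
  i=13: a_13=1, p_13 = 1*402885 + 238717 = 641602, q_13 = 1*21628 + 12815 = 34443.
Check: 641602^2 - 347*34443^2 = 411653126404 - 411653126403 = 1, so (x, y) = (641602, 34443) solves the equation, and by the theorem it is the least positive solution.

(x, y) = (641602, 34443)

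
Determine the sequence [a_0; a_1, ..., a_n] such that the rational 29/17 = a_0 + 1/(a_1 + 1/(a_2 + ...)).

Run the Euclidean algorithm on 29 and 17; the successive quotients are the partial quotients a_0, a_1, ... (each step inverts the fractional part left over by the previous one):
  29 = 1*17 + 12, so a_0 = 1.
  17 = 1*12 + 5, so a_1 = 1.
  12 = 2*5 + 2, so a_2 = 2.
  5 = 2*2 + 1, so a_3 = 2.
  2 = 2*1 + 0, so a_4 = 2.
The remainder reaches 0 after 5 divisions, so the expansion has 5 partial quotients, read off in order.

[1; 1, 2, 2, 2]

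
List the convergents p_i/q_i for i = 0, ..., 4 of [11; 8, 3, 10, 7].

11/1, 89/8, 278/25, 2869/258, 20361/1831

Using the convergent recurrence p_i = a_i*p_{i-1} + p_{i-2}, q_i = a_i*q_{i-1} + q_{i-2} with p_{-2}=0, p_{-1}=1, q_{-2}=1, q_{-1}=0:
  i=0: a_0=11, p_0 = 11*1 + 0 = 11, q_0 = 11*0 + 1 = 1.
  i=1: a_1=8, p_1 = 8*11 + 1 = 89, q_1 = 8*1 + 0 = 8.
  i=2: a_2=3, p_2 = 3*89 + 11 = 278, q_2 = 3*8 + 1 = 25.
  i=3: a_3=10, p_3 = 10*278 + 89 = 2869, q_3 = 10*25 + 8 = 258.
  i=4: a_4=7, p_4 = 7*2869 + 278 = 20361, q_4 = 7*258 + 25 = 1831.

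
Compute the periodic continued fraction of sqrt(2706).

[52; (52, 104)]

Write x_i = (sqrt(2706) + m_i)/d_i with (m_0, d_0) = (0, 1). a_0 = floor(sqrt(2706)) = 52, since 52^2 = 2704 <= 2706 < 2809 = 53^2.
Iterate m_{i+1} = d_i*a_i - m_i, d_{i+1} = (2706 - m_{i+1}^2)/d_i, a_{i+1} = floor((a_0 + m_{i+1})/d_{i+1}):
  m_1 = 1*52 - 0 = 52, d_1 = (2706 - 52^2)/1 = 2/1 = 2, a_1 = floor((52 + 52)/2) = 52.
  m_2 = 2*52 - 52 = 52, d_2 = (2706 - 52^2)/2 = 2/2 = 1, a_2 = floor((52 + 52)/1) = 104.
  m_3 = 1*104 - 52 = 52, d_3 = (2706 - 52^2)/1 = 2/1 = 2: (m_3, d_3) = (m_1, d_1) = (52, 2), so from here the quotients repeat a_1, a_2; the period length is 2.
Hence the expansion of sqrt(2706) is a_0 = 52 followed by the repeating block 52, 104 (period 2).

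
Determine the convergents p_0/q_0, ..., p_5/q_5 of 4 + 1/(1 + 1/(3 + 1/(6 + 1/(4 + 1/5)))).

4/1, 5/1, 19/4, 119/25, 495/104, 2594/545

Using the convergent recurrence p_i = a_i*p_{i-1} + p_{i-2}, q_i = a_i*q_{i-1} + q_{i-2} with p_{-2}=0, p_{-1}=1, q_{-2}=1, q_{-1}=0:
  i=0: a_0=4, p_0 = 4*1 + 0 = 4, q_0 = 4*0 + 1 = 1.
  i=1: a_1=1, p_1 = 1*4 + 1 = 5, q_1 = 1*1 + 0 = 1.
  i=2: a_2=3, p_2 = 3*5 + 4 = 19, q_2 = 3*1 + 1 = 4.
  i=3: a_3=6, p_3 = 6*19 + 5 = 119, q_3 = 6*4 + 1 = 25.
  i=4: a_4=4, p_4 = 4*119 + 19 = 495, q_4 = 4*25 + 4 = 104.
  i=5: a_5=5, p_5 = 5*495 + 119 = 2594, q_5 = 5*104 + 25 = 545.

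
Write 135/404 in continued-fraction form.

[0; 2, 1, 134]

Run the Euclidean algorithm on 135 and 404; the successive quotients are the partial quotients a_0, a_1, ... (each step inverts the fractional part left over by the previous one):
  135 = 0*404 + 135, so a_0 = 0.
  404 = 2*135 + 134, so a_1 = 2.
  135 = 1*134 + 1, so a_2 = 1.
  134 = 134*1 + 0, so a_3 = 134.
The remainder reaches 0 after 4 divisions, so the expansion has 4 partial quotients, read off in order.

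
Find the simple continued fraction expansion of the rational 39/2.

[19; 2]

Run the Euclidean algorithm on 39 and 2; the successive quotients are the partial quotients a_0, a_1, ... (each step inverts the fractional part left over by the previous one):
  39 = 19*2 + 1, so a_0 = 19.
  2 = 2*1 + 0, so a_1 = 2.
The remainder reaches 0 after 2 divisions, so the expansion has 2 partial quotients, read off in order.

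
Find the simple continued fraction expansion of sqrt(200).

[14; (7, 28)]

Write x_i = (sqrt(200) + m_i)/d_i with (m_0, d_0) = (0, 1). a_0 = floor(sqrt(200)) = 14, since 14^2 = 196 <= 200 < 225 = 15^2.
Iterate m_{i+1} = d_i*a_i - m_i, d_{i+1} = (200 - m_{i+1}^2)/d_i, a_{i+1} = floor((a_0 + m_{i+1})/d_{i+1}):
  m_1 = 1*14 - 0 = 14, d_1 = (200 - 14^2)/1 = 4/1 = 4, a_1 = floor((14 + 14)/4) = 7.
  m_2 = 4*7 - 14 = 14, d_2 = (200 - 14^2)/4 = 4/4 = 1, a_2 = floor((14 + 14)/1) = 28.
  m_3 = 1*28 - 14 = 14, d_3 = (200 - 14^2)/1 = 4/1 = 4: (m_3, d_3) = (m_1, d_1) = (14, 4), so from here the quotients repeat a_1, a_2; the period length is 2.
Hence the expansion of sqrt(200) is a_0 = 14 followed by the repeating block 7, 28 (period 2).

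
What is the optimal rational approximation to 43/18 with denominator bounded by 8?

12/5

Expand x = 43/18 as a continued fraction with the Euclidean algorithm:
  43 = 2*18 + 7, so a_0 = 2.
  18 = 2*7 + 4, so a_1 = 2.
  7 = 1*4 + 3, so a_2 = 1.
  4 = 1*3 + 1, so a_3 = 1.
  3 = 3*1 + 0, so a_4 = 3.
so x = [2; 2, 1, 1, 3].
Convergents (p_i = a_i*p_{i-1} + p_{i-2}, q_i = a_i*q_{i-1} + q_{i-2} with p_{-2}=0, p_{-1}=1, q_{-2}=1, q_{-1}=0), until the denominator exceeds 8:
  i=0: a_0=2, p_0 = 2*1 + 0 = 2, q_0 = 2*0 + 1 = 1.
  i=1: a_1=2, p_1 = 2*2 + 1 = 5, q_1 = 2*1 + 0 = 2.
  i=2: a_2=1, p_2 = 1*5 + 2 = 7, q_2 = 1*2 + 1 = 3.
  i=3: a_3=1, p_3 = 1*7 + 5 = 12, q_3 = 1*3 + 2 = 5.
  i=4: a_4=3, p_4 = 3*12 + 7 = 43, q_4 = 3*5 + 3 = 18.
q_4 = 18 > 8, so the last convergent with denominator <= 8 is p_3/q_3 = 12/5.
The closest fraction with denominator <= 8 is either p_3/q_3 or the intermediate fraction (k*p_3 + p_2)/(k*q_3 + q_2) with the largest k >= 1 whose denominator stays <= 8; these approach x as k grows, and every other convergent or intermediate fraction in range is farther away.
Largest k: floor((8 - q_2)/q_3) = floor((8 - 3)/5) = 1.
That gives (1*12 + 7)/(1*5 + 3) = 19/8.
Compare the errors: |x - 12/5| = |43*5 - 12*18|/(18*5) = 1/90, and |x - 19/8| = |43*8 - 19*18|/(18*8) = 2/144.
Cross-multiplying, 1*144 = 144 < 180 = 2*90, so 1/90 is smaller: the convergent 12/5 is closer to x than 19/8.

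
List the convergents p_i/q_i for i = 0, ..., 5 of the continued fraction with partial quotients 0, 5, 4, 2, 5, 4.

Using the convergent recurrence p_i = a_i*p_{i-1} + p_{i-2}, q_i = a_i*q_{i-1} + q_{i-2} with p_{-2}=0, p_{-1}=1, q_{-2}=1, q_{-1}=0:
  i=0: a_0=0, p_0 = 0*1 + 0 = 0, q_0 = 0*0 + 1 = 1.
  i=1: a_1=5, p_1 = 5*0 + 1 = 1, q_1 = 5*1 + 0 = 5.
  i=2: a_2=4, p_2 = 4*1 + 0 = 4, q_2 = 4*5 + 1 = 21.
  i=3: a_3=2, p_3 = 2*4 + 1 = 9, q_3 = 2*21 + 5 = 47.
  i=4: a_4=5, p_4 = 5*9 + 4 = 49, q_4 = 5*47 + 21 = 256.
  i=5: a_5=4, p_5 = 4*49 + 9 = 205, q_5 = 4*256 + 47 = 1071.

0/1, 1/5, 4/21, 9/47, 49/256, 205/1071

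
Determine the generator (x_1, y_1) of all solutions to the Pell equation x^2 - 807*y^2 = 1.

First expand sqrt(807) as a continued fraction. With x_i = (sqrt(807) + m_i)/d_i and (m_0, d_0) = (0, 1): a_0 = floor(sqrt(807)) = 28, since 28^2 = 784 <= 807 < 841 = 29^2.
Iterate m_{i+1} = d_i*a_i - m_i, d_{i+1} = (807 - m_{i+1}^2)/d_i, a_{i+1} = floor((a_0 + m_{i+1})/d_{i+1}):
  m_1 = 1*28 - 0 = 28, d_1 = (807 - 28^2)/1 = 23/1 = 23, a_1 = floor((28 + 28)/23) = 2.
  m_2 = 23*2 - 28 = 18, d_2 = (807 - 18^2)/23 = 483/23 = 21, a_2 = floor((28 + 18)/21) = 2.
  m_3 = 21*2 - 18 = 24, d_3 = (807 - 24^2)/21 = 231/21 = 11, a_3 = floor((28 + 24)/11) = 4.
  m_4 = 11*4 - 24 = 20, d_4 = (807 - 20^2)/11 = 407/11 = 37, a_4 = floor((28 + 20)/37) = 1.
  m_5 = 37*1 - 20 = 17, d_5 = (807 - 17^2)/37 = 518/37 = 14, a_5 = floor((28 + 17)/14) = 3.
  m_6 = 14*3 - 17 = 25, d_6 = (807 - 25^2)/14 = 182/14 = 13, a_6 = floor((28 + 25)/13) = 4.
  m_7 = 13*4 - 25 = 27, d_7 = (807 - 27^2)/13 = 78/13 = 6, a_7 = floor((28 + 27)/6) = 9.
  m_8 = 6*9 - 27 = 27, d_8 = (807 - 27^2)/6 = 78/6 = 13, a_8 = floor((28 + 27)/13) = 4.
  m_9 = 13*4 - 27 = 25, d_9 = (807 - 25^2)/13 = 182/13 = 14, a_9 = floor((28 + 25)/14) = 3.
  m_10 = 14*3 - 25 = 17, d_10 = (807 - 17^2)/14 = 518/14 = 37, a_10 = floor((28 + 17)/37) = 1.
  m_11 = 37*1 - 17 = 20, d_11 = (807 - 20^2)/37 = 407/37 = 11, a_11 = floor((28 + 20)/11) = 4.
  m_12 = 11*4 - 20 = 24, d_12 = (807 - 24^2)/11 = 231/11 = 21, a_12 = floor((28 + 24)/21) = 2.
  m_13 = 21*2 - 24 = 18, d_13 = (807 - 18^2)/21 = 483/21 = 23, a_13 = floor((28 + 18)/23) = 2.
  m_14 = 23*2 - 18 = 28, d_14 = (807 - 28^2)/23 = 23/23 = 1, a_14 = floor((28 + 28)/1) = 56.
  m_15 = 1*56 - 28 = 28, d_15 = (807 - 28^2)/1 = 23/1 = 23: (m_15, d_15) = (m_1, d_1) = (28, 23), so from here the quotients repeat a_1, ..., a_14; the period length is 14.
So sqrt(807) = [28; (2, 2, 4, 1, 3, 4, 9, 4, 3, 1, 4, 2, 2, 56)] with period length k = 14.
k is even, so the fundamental solution of x^2 - 807y^2 = 1 is (p_{k-1}, q_{k-1}) = (p_13, q_13); compute convergents through index 13.
Convergents (p_i = a_i*p_{i-1} + p_{i-2}, q_i = a_i*q_{i-1} + q_{i-2} with p_{-2}=0, p_{-1}=1, q_{-2}=1, q_{-1}=0):
  i=0: a_0=28, p_0 = 28*1 + 0 = 28, q_0 = 28*0 + 1 = 1.
  i=1: a_1=2, p_1 = 2*28 + 1 = 57, q_1 = 2*1 + 0 = 2.
  i=2: a_2=2, p_2 = 2*57 + 28 = 142, q_2 = 2*2 + 1 = 5.
  i=3: a_3=4, p_3 = 4*142 + 57 = 625, q_3 = 4*5 + 2 = 22.
  i=4: a_4=1, p_4 = 1*625 + 142 = 767, q_4 = 1*22 + 5 = 27.
  i=5: a_5=3, p_5 = 3*767 + 625 = 2926, q_5 = 3*27 + 22 = 103.
  i=6: a_6=4, p_6 = 4*2926 + 767 = 12471, q_6 = 4*103 + 27 = 439.
  i=7: a_7=9, p_7 = 9*12471 + 2926 = 115165, q_7 = 9*439 + 103 = 4054.
  i=8: a_8=4, p_8 = 4*115165 + 12471 = 473131, q_8 = 4*4054 + 439 = 16655.
  i=9: a_9=3, p_9 = 3*473131 + 115165 = 1534558, q_9 = 3*16655 + 4054 = 54019.
  i=10: a_10=1, p_10 = 1*1534558 + 473131 = 2007689, q_10 = 1*54019 + 16655 = 70674.
  i=11: a_11=4, p_11 = 4*2007689 + 1534558 = 9565314, q_11 = 4*70674 + 54019 = 336715.
  i=12: a_12=2, p_12 = 2*9565314 + 2007689 = 21138317, q_12 = 2*336715 + 70674 = 744104.
  i=13: a_13=2, p_13 = 2*21138317 + 9565314 = 51841948, q_13 = 2*744104 + 336715 = 1824923.
Check: 51841948^2 - 807*1824923^2 = 2687587572434704 - 2687587572434703 = 1, so (x, y) = (51841948, 1824923) solves the equation, and by the theorem it is the least positive solution.

(x, y) = (51841948, 1824923)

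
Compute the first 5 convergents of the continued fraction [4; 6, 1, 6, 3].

Using the convergent recurrence p_i = a_i*p_{i-1} + p_{i-2}, q_i = a_i*q_{i-1} + q_{i-2} with p_{-2}=0, p_{-1}=1, q_{-2}=1, q_{-1}=0:
  i=0: a_0=4, p_0 = 4*1 + 0 = 4, q_0 = 4*0 + 1 = 1.
  i=1: a_1=6, p_1 = 6*4 + 1 = 25, q_1 = 6*1 + 0 = 6.
  i=2: a_2=1, p_2 = 1*25 + 4 = 29, q_2 = 1*6 + 1 = 7.
  i=3: a_3=6, p_3 = 6*29 + 25 = 199, q_3 = 6*7 + 6 = 48.
  i=4: a_4=3, p_4 = 3*199 + 29 = 626, q_4 = 3*48 + 7 = 151.

4/1, 25/6, 29/7, 199/48, 626/151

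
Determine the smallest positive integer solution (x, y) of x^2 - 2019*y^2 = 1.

(x, y) = (674, 15)

First expand sqrt(2019) as a continued fraction. With x_i = (sqrt(2019) + m_i)/d_i and (m_0, d_0) = (0, 1): a_0 = floor(sqrt(2019)) = 44, since 44^2 = 1936 <= 2019 < 2025 = 45^2.
Iterate m_{i+1} = d_i*a_i - m_i, d_{i+1} = (2019 - m_{i+1}^2)/d_i, a_{i+1} = floor((a_0 + m_{i+1})/d_{i+1}):
  m_1 = 1*44 - 0 = 44, d_1 = (2019 - 44^2)/1 = 83/1 = 83, a_1 = floor((44 + 44)/83) = 1.
  m_2 = 83*1 - 44 = 39, d_2 = (2019 - 39^2)/83 = 498/83 = 6, a_2 = floor((44 + 39)/6) = 13.
  m_3 = 6*13 - 39 = 39, d_3 = (2019 - 39^2)/6 = 498/6 = 83, a_3 = floor((44 + 39)/83) = 1.
  m_4 = 83*1 - 39 = 44, d_4 = (2019 - 44^2)/83 = 83/83 = 1, a_4 = floor((44 + 44)/1) = 88.
  m_5 = 1*88 - 44 = 44, d_5 = (2019 - 44^2)/1 = 83/1 = 83: (m_5, d_5) = (m_1, d_1) = (44, 83), so from here the quotients repeat a_1, ..., a_4; the period length is 4.
So sqrt(2019) = [44; (1, 13, 1, 88)] with period length k = 4.
k is even, so the fundamental solution of x^2 - 2019y^2 = 1 is (p_{k-1}, q_{k-1}) = (p_3, q_3); compute convergents through index 3.
Convergents (p_i = a_i*p_{i-1} + p_{i-2}, q_i = a_i*q_{i-1} + q_{i-2} with p_{-2}=0, p_{-1}=1, q_{-2}=1, q_{-1}=0):
  i=0: a_0=44, p_0 = 44*1 + 0 = 44, q_0 = 44*0 + 1 = 1.
  i=1: a_1=1, p_1 = 1*44 + 1 = 45, q_1 = 1*1 + 0 = 1.
  i=2: a_2=13, p_2 = 13*45 + 44 = 629, q_2 = 13*1 + 1 = 14.
  i=3: a_3=1, p_3 = 1*629 + 45 = 674, q_3 = 1*14 + 1 = 15.
Check: 674^2 - 2019*15^2 = 454276 - 454275 = 1, so (x, y) = (674, 15) solves the equation, and by the theorem it is the least positive solution.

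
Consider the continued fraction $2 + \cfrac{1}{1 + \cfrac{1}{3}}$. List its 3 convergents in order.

Using the convergent recurrence p_i = a_i*p_{i-1} + p_{i-2}, q_i = a_i*q_{i-1} + q_{i-2} with p_{-2}=0, p_{-1}=1, q_{-2}=1, q_{-1}=0:
  i=0: a_0=2, p_0 = 2*1 + 0 = 2, q_0 = 2*0 + 1 = 1.
  i=1: a_1=1, p_1 = 1*2 + 1 = 3, q_1 = 1*1 + 0 = 1.
  i=2: a_2=3, p_2 = 3*3 + 2 = 11, q_2 = 3*1 + 1 = 4.

2/1, 3/1, 11/4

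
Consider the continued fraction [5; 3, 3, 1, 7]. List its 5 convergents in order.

5/1, 16/3, 53/10, 69/13, 536/101

Using the convergent recurrence p_i = a_i*p_{i-1} + p_{i-2}, q_i = a_i*q_{i-1} + q_{i-2} with p_{-2}=0, p_{-1}=1, q_{-2}=1, q_{-1}=0:
  i=0: a_0=5, p_0 = 5*1 + 0 = 5, q_0 = 5*0 + 1 = 1.
  i=1: a_1=3, p_1 = 3*5 + 1 = 16, q_1 = 3*1 + 0 = 3.
  i=2: a_2=3, p_2 = 3*16 + 5 = 53, q_2 = 3*3 + 1 = 10.
  i=3: a_3=1, p_3 = 1*53 + 16 = 69, q_3 = 1*10 + 3 = 13.
  i=4: a_4=7, p_4 = 7*69 + 53 = 536, q_4 = 7*13 + 10 = 101.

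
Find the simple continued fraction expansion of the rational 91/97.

Run the Euclidean algorithm on 91 and 97; the successive quotients are the partial quotients a_0, a_1, ... (each step inverts the fractional part left over by the previous one):
  91 = 0*97 + 91, so a_0 = 0.
  97 = 1*91 + 6, so a_1 = 1.
  91 = 15*6 + 1, so a_2 = 15.
  6 = 6*1 + 0, so a_3 = 6.
The remainder reaches 0 after 4 divisions, so the expansion has 4 partial quotients, read off in order.

[0; 1, 15, 6]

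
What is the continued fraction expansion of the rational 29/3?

[9; 1, 2]

Run the Euclidean algorithm on 29 and 3; the successive quotients are the partial quotients a_0, a_1, ... (each step inverts the fractional part left over by the previous one):
  29 = 9*3 + 2, so a_0 = 9.
  3 = 1*2 + 1, so a_1 = 1.
  2 = 2*1 + 0, so a_2 = 2.
The remainder reaches 0 after 3 divisions, so the expansion has 3 partial quotients, read off in order.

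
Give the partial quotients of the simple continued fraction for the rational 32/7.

[4; 1, 1, 3]

Run the Euclidean algorithm on 32 and 7; the successive quotients are the partial quotients a_0, a_1, ... (each step inverts the fractional part left over by the previous one):
  32 = 4*7 + 4, so a_0 = 4.
  7 = 1*4 + 3, so a_1 = 1.
  4 = 1*3 + 1, so a_2 = 1.
  3 = 3*1 + 0, so a_3 = 3.
The remainder reaches 0 after 4 divisions, so the expansion has 4 partial quotients, read off in order.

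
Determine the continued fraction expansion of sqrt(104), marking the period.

[10; (5, 20)]

Write x_i = (sqrt(104) + m_i)/d_i with (m_0, d_0) = (0, 1). a_0 = floor(sqrt(104)) = 10, since 10^2 = 100 <= 104 < 121 = 11^2.
Iterate m_{i+1} = d_i*a_i - m_i, d_{i+1} = (104 - m_{i+1}^2)/d_i, a_{i+1} = floor((a_0 + m_{i+1})/d_{i+1}):
  m_1 = 1*10 - 0 = 10, d_1 = (104 - 10^2)/1 = 4/1 = 4, a_1 = floor((10 + 10)/4) = 5.
  m_2 = 4*5 - 10 = 10, d_2 = (104 - 10^2)/4 = 4/4 = 1, a_2 = floor((10 + 10)/1) = 20.
  m_3 = 1*20 - 10 = 10, d_3 = (104 - 10^2)/1 = 4/1 = 4: (m_3, d_3) = (m_1, d_1) = (10, 4), so from here the quotients repeat a_1, a_2; the period length is 2.
Hence the expansion of sqrt(104) is a_0 = 10 followed by the repeating block 5, 20 (period 2).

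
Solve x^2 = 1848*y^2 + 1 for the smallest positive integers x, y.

First expand sqrt(1848) as a continued fraction. With x_i = (sqrt(1848) + m_i)/d_i and (m_0, d_0) = (0, 1): a_0 = floor(sqrt(1848)) = 42, since 42^2 = 1764 <= 1848 < 1849 = 43^2.
Iterate m_{i+1} = d_i*a_i - m_i, d_{i+1} = (1848 - m_{i+1}^2)/d_i, a_{i+1} = floor((a_0 + m_{i+1})/d_{i+1}):
  m_1 = 1*42 - 0 = 42, d_1 = (1848 - 42^2)/1 = 84/1 = 84, a_1 = floor((42 + 42)/84) = 1.
  m_2 = 84*1 - 42 = 42, d_2 = (1848 - 42^2)/84 = 84/84 = 1, a_2 = floor((42 + 42)/1) = 84.
  m_3 = 1*84 - 42 = 42, d_3 = (1848 - 42^2)/1 = 84/1 = 84: (m_3, d_3) = (m_1, d_1) = (42, 84), so from here the quotients repeat a_1, a_2; the period length is 2.
So sqrt(1848) = [42; (1, 84)] with period length k = 2.
k is even, so the fundamental solution of x^2 - 1848y^2 = 1 is (p_{k-1}, q_{k-1}) = (p_1, q_1); compute convergents through index 1.
Convergents (p_i = a_i*p_{i-1} + p_{i-2}, q_i = a_i*q_{i-1} + q_{i-2} with p_{-2}=0, p_{-1}=1, q_{-2}=1, q_{-1}=0):
  i=0: a_0=42, p_0 = 42*1 + 0 = 42, q_0 = 42*0 + 1 = 1.
  i=1: a_1=1, p_1 = 1*42 + 1 = 43, q_1 = 1*1 + 0 = 1.
Check: 43^2 - 1848*1^2 = 1849 - 1848 = 1, so (x, y) = (43, 1) solves the equation, and by the theorem it is the least positive solution.

(x, y) = (43, 1)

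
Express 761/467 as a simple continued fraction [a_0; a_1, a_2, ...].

[1; 1, 1, 1, 2, 3, 17]

Run the Euclidean algorithm on 761 and 467; the successive quotients are the partial quotients a_0, a_1, ... (each step inverts the fractional part left over by the previous one):
  761 = 1*467 + 294, so a_0 = 1.
  467 = 1*294 + 173, so a_1 = 1.
  294 = 1*173 + 121, so a_2 = 1.
  173 = 1*121 + 52, so a_3 = 1.
  121 = 2*52 + 17, so a_4 = 2.
  52 = 3*17 + 1, so a_5 = 3.
  17 = 17*1 + 0, so a_6 = 17.
The remainder reaches 0 after 7 divisions, so the expansion has 7 partial quotients, read off in order.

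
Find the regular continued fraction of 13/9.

[1; 2, 4]

Run the Euclidean algorithm on 13 and 9; the successive quotients are the partial quotients a_0, a_1, ... (each step inverts the fractional part left over by the previous one):
  13 = 1*9 + 4, so a_0 = 1.
  9 = 2*4 + 1, so a_1 = 2.
  4 = 4*1 + 0, so a_2 = 4.
The remainder reaches 0 after 3 divisions, so the expansion has 3 partial quotients, read off in order.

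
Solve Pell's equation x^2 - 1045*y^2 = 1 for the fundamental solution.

(x, y) = (456191, 14112)

First expand sqrt(1045) as a continued fraction. With x_i = (sqrt(1045) + m_i)/d_i and (m_0, d_0) = (0, 1): a_0 = floor(sqrt(1045)) = 32, since 32^2 = 1024 <= 1045 < 1089 = 33^2.
Iterate m_{i+1} = d_i*a_i - m_i, d_{i+1} = (1045 - m_{i+1}^2)/d_i, a_{i+1} = floor((a_0 + m_{i+1})/d_{i+1}):
  m_1 = 1*32 - 0 = 32, d_1 = (1045 - 32^2)/1 = 21/1 = 21, a_1 = floor((32 + 32)/21) = 3.
  m_2 = 21*3 - 32 = 31, d_2 = (1045 - 31^2)/21 = 84/21 = 4, a_2 = floor((32 + 31)/4) = 15.
  m_3 = 4*15 - 31 = 29, d_3 = (1045 - 29^2)/4 = 204/4 = 51, a_3 = floor((32 + 29)/51) = 1.
  m_4 = 51*1 - 29 = 22, d_4 = (1045 - 22^2)/51 = 561/51 = 11, a_4 = floor((32 + 22)/11) = 4.
  m_5 = 11*4 - 22 = 22, d_5 = (1045 - 22^2)/11 = 561/11 = 51, a_5 = floor((32 + 22)/51) = 1.
  m_6 = 51*1 - 22 = 29, d_6 = (1045 - 29^2)/51 = 204/51 = 4, a_6 = floor((32 + 29)/4) = 15.
  m_7 = 4*15 - 29 = 31, d_7 = (1045 - 31^2)/4 = 84/4 = 21, a_7 = floor((32 + 31)/21) = 3.
  m_8 = 21*3 - 31 = 32, d_8 = (1045 - 32^2)/21 = 21/21 = 1, a_8 = floor((32 + 32)/1) = 64.
  m_9 = 1*64 - 32 = 32, d_9 = (1045 - 32^2)/1 = 21/1 = 21: (m_9, d_9) = (m_1, d_1) = (32, 21), so from here the quotients repeat a_1, ..., a_8; the period length is 8.
So sqrt(1045) = [32; (3, 15, 1, 4, 1, 15, 3, 64)] with period length k = 8.
k is even, so the fundamental solution of x^2 - 1045y^2 = 1 is (p_{k-1}, q_{k-1}) = (p_7, q_7); compute convergents through index 7.
Convergents (p_i = a_i*p_{i-1} + p_{i-2}, q_i = a_i*q_{i-1} + q_{i-2} with p_{-2}=0, p_{-1}=1, q_{-2}=1, q_{-1}=0):
  i=0: a_0=32, p_0 = 32*1 + 0 = 32, q_0 = 32*0 + 1 = 1.
  i=1: a_1=3, p_1 = 3*32 + 1 = 97, q_1 = 3*1 + 0 = 3.
  i=2: a_2=15, p_2 = 15*97 + 32 = 1487, q_2 = 15*3 + 1 = 46.
  i=3: a_3=1, p_3 = 1*1487 + 97 = 1584, q_3 = 1*46 + 3 = 49.
  i=4: a_4=4, p_4 = 4*1584 + 1487 = 7823, q_4 = 4*49 + 46 = 242.
  i=5: a_5=1, p_5 = 1*7823 + 1584 = 9407, q_5 = 1*242 + 49 = 291.
  i=6: a_6=15, p_6 = 15*9407 + 7823 = 148928, q_6 = 15*291 + 242 = 4607.
  i=7: a_7=3, p_7 = 3*148928 + 9407 = 456191, q_7 = 3*4607 + 291 = 14112.
Check: 456191^2 - 1045*14112^2 = 208110228481 - 208110228480 = 1, so (x, y) = (456191, 14112) solves the equation, and by the theorem it is the least positive solution.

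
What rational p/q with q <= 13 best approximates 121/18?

74/11

Expand x = 121/18 as a continued fraction with the Euclidean algorithm:
  121 = 6*18 + 13, so a_0 = 6.
  18 = 1*13 + 5, so a_1 = 1.
  13 = 2*5 + 3, so a_2 = 2.
  5 = 1*3 + 2, so a_3 = 1.
  3 = 1*2 + 1, so a_4 = 1.
  2 = 2*1 + 0, so a_5 = 2.
so x = [6; 1, 2, 1, 1, 2].
Convergents (p_i = a_i*p_{i-1} + p_{i-2}, q_i = a_i*q_{i-1} + q_{i-2} with p_{-2}=0, p_{-1}=1, q_{-2}=1, q_{-1}=0), until the denominator exceeds 13:
  i=0: a_0=6, p_0 = 6*1 + 0 = 6, q_0 = 6*0 + 1 = 1.
  i=1: a_1=1, p_1 = 1*6 + 1 = 7, q_1 = 1*1 + 0 = 1.
  i=2: a_2=2, p_2 = 2*7 + 6 = 20, q_2 = 2*1 + 1 = 3.
  i=3: a_3=1, p_3 = 1*20 + 7 = 27, q_3 = 1*3 + 1 = 4.
  i=4: a_4=1, p_4 = 1*27 + 20 = 47, q_4 = 1*4 + 3 = 7.
  i=5: a_5=2, p_5 = 2*47 + 27 = 121, q_5 = 2*7 + 4 = 18.
q_5 = 18 > 13, so the last convergent with denominator <= 13 is p_4/q_4 = 47/7.
The closest fraction with denominator <= 13 is either p_4/q_4 or the intermediate fraction (k*p_4 + p_3)/(k*q_4 + q_3) with the largest k >= 1 whose denominator stays <= 13; these approach x as k grows, and every other convergent or intermediate fraction in range is farther away.
Largest k: floor((13 - q_3)/q_4) = floor((13 - 4)/7) = 1.
That gives (1*47 + 27)/(1*7 + 4) = 74/11.
Compare the errors: |x - 47/7| = |121*7 - 47*18|/(18*7) = 1/126, and |x - 74/11| = |121*11 - 74*18|/(18*11) = 1/198.
Cross-multiplying, 1*126 = 126 < 198 = 1*198, so 1/198 is smaller: the intermediate fraction 74/11 is closer to x than 47/7.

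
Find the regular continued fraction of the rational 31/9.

[3; 2, 4]

Run the Euclidean algorithm on 31 and 9; the successive quotients are the partial quotients a_0, a_1, ... (each step inverts the fractional part left over by the previous one):
  31 = 3*9 + 4, so a_0 = 3.
  9 = 2*4 + 1, so a_1 = 2.
  4 = 4*1 + 0, so a_2 = 4.
The remainder reaches 0 after 3 divisions, so the expansion has 3 partial quotients, read off in order.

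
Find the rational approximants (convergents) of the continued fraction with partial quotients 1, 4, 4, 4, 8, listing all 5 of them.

1/1, 5/4, 21/17, 89/72, 733/593

Using the convergent recurrence p_i = a_i*p_{i-1} + p_{i-2}, q_i = a_i*q_{i-1} + q_{i-2} with p_{-2}=0, p_{-1}=1, q_{-2}=1, q_{-1}=0:
  i=0: a_0=1, p_0 = 1*1 + 0 = 1, q_0 = 1*0 + 1 = 1.
  i=1: a_1=4, p_1 = 4*1 + 1 = 5, q_1 = 4*1 + 0 = 4.
  i=2: a_2=4, p_2 = 4*5 + 1 = 21, q_2 = 4*4 + 1 = 17.
  i=3: a_3=4, p_3 = 4*21 + 5 = 89, q_3 = 4*17 + 4 = 72.
  i=4: a_4=8, p_4 = 8*89 + 21 = 733, q_4 = 8*72 + 17 = 593.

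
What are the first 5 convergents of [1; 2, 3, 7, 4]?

1/1, 3/2, 10/7, 73/51, 302/211

Using the convergent recurrence p_i = a_i*p_{i-1} + p_{i-2}, q_i = a_i*q_{i-1} + q_{i-2} with p_{-2}=0, p_{-1}=1, q_{-2}=1, q_{-1}=0:
  i=0: a_0=1, p_0 = 1*1 + 0 = 1, q_0 = 1*0 + 1 = 1.
  i=1: a_1=2, p_1 = 2*1 + 1 = 3, q_1 = 2*1 + 0 = 2.
  i=2: a_2=3, p_2 = 3*3 + 1 = 10, q_2 = 3*2 + 1 = 7.
  i=3: a_3=7, p_3 = 7*10 + 3 = 73, q_3 = 7*7 + 2 = 51.
  i=4: a_4=4, p_4 = 4*73 + 10 = 302, q_4 = 4*51 + 7 = 211.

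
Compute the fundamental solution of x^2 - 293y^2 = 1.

First expand sqrt(293) as a continued fraction. With x_i = (sqrt(293) + m_i)/d_i and (m_0, d_0) = (0, 1): a_0 = floor(sqrt(293)) = 17, since 17^2 = 289 <= 293 < 324 = 18^2.
Iterate m_{i+1} = d_i*a_i - m_i, d_{i+1} = (293 - m_{i+1}^2)/d_i, a_{i+1} = floor((a_0 + m_{i+1})/d_{i+1}):
  m_1 = 1*17 - 0 = 17, d_1 = (293 - 17^2)/1 = 4/1 = 4, a_1 = floor((17 + 17)/4) = 8.
  m_2 = 4*8 - 17 = 15, d_2 = (293 - 15^2)/4 = 68/4 = 17, a_2 = floor((17 + 15)/17) = 1.
  m_3 = 17*1 - 15 = 2, d_3 = (293 - 2^2)/17 = 289/17 = 17, a_3 = floor((17 + 2)/17) = 1.
  m_4 = 17*1 - 2 = 15, d_4 = (293 - 15^2)/17 = 68/17 = 4, a_4 = floor((17 + 15)/4) = 8.
  m_5 = 4*8 - 15 = 17, d_5 = (293 - 17^2)/4 = 4/4 = 1, a_5 = floor((17 + 17)/1) = 34.
  m_6 = 1*34 - 17 = 17, d_6 = (293 - 17^2)/1 = 4/1 = 4: (m_6, d_6) = (m_1, d_1) = (17, 4), so from here the quotients repeat a_1, ..., a_5; the period length is 5.
So sqrt(293) = [17; (8, 1, 1, 8, 34)] with period length k = 5.
k is odd, so (p_{k-1}, q_{k-1}) only solves x^2 - 293y^2 = -1 and the fundamental solution of x^2 - 293y^2 = 1 is (p_{2k-1}, q_{2k-1}) = (p_9, q_9); compute convergents through index 9, running through the period twice.
Convergents (p_i = a_i*p_{i-1} + p_{i-2}, q_i = a_i*q_{i-1} + q_{i-2} with p_{-2}=0, p_{-1}=1, q_{-2}=1, q_{-1}=0):
  i=0: a_0=17, p_0 = 17*1 + 0 = 17, q_0 = 17*0 + 1 = 1.
  i=1: a_1=8, p_1 = 8*17 + 1 = 137, q_1 = 8*1 + 0 = 8.
  i=2: a_2=1, p_2 = 1*137 + 17 = 154, q_2 = 1*8 + 1 = 9.
  i=3: a_3=1, p_3 = 1*154 + 137 = 291, q_3 = 1*9 + 8 = 17.
  i=4: a_4=8, p_4 = 8*291 + 154 = 2482, q_4 = 8*17 + 9 = 145.
  i=5: a_5=34, p_5 = 34*2482 + 291 = 84679, q_5 = 34*145 + 17 = 4947.
  i=6: a_6=8, p_6 = 8*84679 + 2482 = 679914, q_6 = 8*4947 + 145 = 39721.
  i=7: a_7=1, p_7 = 1*679914 + 84679 = 764593, q_7 = 1*39721 + 4947 = 44668.
  i=8: a_8=1, p_8 = 1*764593 + 679914 = 1444507, q_8 = 1*44668 + 39721 = 84389.
  i=9: a_9=8, p_9 = 8*1444507 + 764593 = 12320649, q_9 = 8*84389 + 44668 = 719780.
Indeed p_4^2 - 293*q_4^2 = 6160324 - 6160325 = -1, not +1.
Check: 12320649^2 - 293*719780^2 = 151798391781201 - 151798391781200 = 1, so (x, y) = (12320649, 719780) solves the equation, and by the theorem it is the least positive solution.

(x, y) = (12320649, 719780)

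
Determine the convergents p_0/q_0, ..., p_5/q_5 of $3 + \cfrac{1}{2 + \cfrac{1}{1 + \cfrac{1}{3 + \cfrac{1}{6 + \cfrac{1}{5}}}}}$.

3/1, 7/2, 10/3, 37/11, 232/69, 1197/356

Using the convergent recurrence p_i = a_i*p_{i-1} + p_{i-2}, q_i = a_i*q_{i-1} + q_{i-2} with p_{-2}=0, p_{-1}=1, q_{-2}=1, q_{-1}=0:
  i=0: a_0=3, p_0 = 3*1 + 0 = 3, q_0 = 3*0 + 1 = 1.
  i=1: a_1=2, p_1 = 2*3 + 1 = 7, q_1 = 2*1 + 0 = 2.
  i=2: a_2=1, p_2 = 1*7 + 3 = 10, q_2 = 1*2 + 1 = 3.
  i=3: a_3=3, p_3 = 3*10 + 7 = 37, q_3 = 3*3 + 2 = 11.
  i=4: a_4=6, p_4 = 6*37 + 10 = 232, q_4 = 6*11 + 3 = 69.
  i=5: a_5=5, p_5 = 5*232 + 37 = 1197, q_5 = 5*69 + 11 = 356.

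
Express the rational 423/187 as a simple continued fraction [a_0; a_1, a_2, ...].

[2; 3, 1, 4, 2, 4]

Run the Euclidean algorithm on 423 and 187; the successive quotients are the partial quotients a_0, a_1, ... (each step inverts the fractional part left over by the previous one):
  423 = 2*187 + 49, so a_0 = 2.
  187 = 3*49 + 40, so a_1 = 3.
  49 = 1*40 + 9, so a_2 = 1.
  40 = 4*9 + 4, so a_3 = 4.
  9 = 2*4 + 1, so a_4 = 2.
  4 = 4*1 + 0, so a_5 = 4.
The remainder reaches 0 after 6 divisions, so the expansion has 6 partial quotients, read off in order.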